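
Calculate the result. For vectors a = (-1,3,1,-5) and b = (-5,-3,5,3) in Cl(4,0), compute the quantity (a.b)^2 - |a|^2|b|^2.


a . b = (-1)*(-5) + 3*(-3) + 1*5 + (-5)*3
= 5 + (-9) + 5 + (-15) = -14
|a|^2 = (-1)^2 + 3^2 + 1^2 + (-5)^2 = 36
|b|^2 = (-5)^2 + (-3)^2 + 5^2 + 3^2 = 68
(a.b)^2 = (-14)^2 = 196
|a|^2 * |b|^2 = 36 * 68 = 2448
Result = 196 - 2448 = -2252


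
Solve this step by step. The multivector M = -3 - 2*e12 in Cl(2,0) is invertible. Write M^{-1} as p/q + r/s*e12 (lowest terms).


M = -3 - 2*e12, where e12^2 = -1.
Since M commutes with its reverse ~M = a - b*e12, M * ~M = a^2 - b^2*e12^2 = a^2 + b^2.
So M^{-1} = ~M / (a^2 + b^2) = (a - b*e12)/(a^2 + b^2).
a^2 + b^2 = 9 + 4 = 13
Scalar part = -3/13 = -3/13
Bivector coeff = 2/13 = 2/13
M^{-1} = -3/13 + 2/13*e12


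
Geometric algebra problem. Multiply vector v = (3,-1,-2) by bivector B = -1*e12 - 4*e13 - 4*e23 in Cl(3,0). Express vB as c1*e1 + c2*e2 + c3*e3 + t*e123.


vB has grade-1 (vector) and grade-3 (trivector) parts: vB = (v _| B) + (v ^ B).
Vector part <vB>_1:
  e1: -v2*b12 - v3*b13 = -(-1)*(-1) - (-2)*(-4) = -9
  e2: v1*b12 - v3*b23 = (3)*(-1) - (-2)*(-4) = -11
  e3: v1*b13 + v2*b23 = (3)*(-4) + (-1)*(-4) = -8
Trivector part <vB>_3:
  e123: v1*b23 - v2*b13 + v3*b12 = (3)*(-4) - (-1)*(-4) + (-2)*(-1) = -14
vB = -9*e1 - 11*e2 - 8*e3 - 14*e123


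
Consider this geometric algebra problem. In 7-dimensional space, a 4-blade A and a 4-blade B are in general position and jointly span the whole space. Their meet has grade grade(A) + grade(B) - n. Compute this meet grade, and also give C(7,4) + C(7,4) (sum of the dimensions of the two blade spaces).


Meet grade = grade(A) + grade(B) - n
= 4 + 4 - 7 = 1
C(7,4) = 35
C(7,4) = 35
dim_A + dim_B = 35 + 35 = 70


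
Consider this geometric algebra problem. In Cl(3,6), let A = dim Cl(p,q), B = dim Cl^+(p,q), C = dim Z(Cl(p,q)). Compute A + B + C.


n = 3 + 6 = 9
Total dim = 2^9 = 512
Even subalgebra dim = 2^8 = 256
n is odd, so center dim = 2
Sum = 512 + 256 + 2 = 770


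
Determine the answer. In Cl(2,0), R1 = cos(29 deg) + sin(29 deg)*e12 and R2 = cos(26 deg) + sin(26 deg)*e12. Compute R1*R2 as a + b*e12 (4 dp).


Same-plane rotors commute and their half-angles add:
R1*R2 = cos(a1 + a2) + sin(a1 + a2)*e12.
a1 + a2 = 29 + 26 = 55 deg
cos(55 deg) = 0.5736
sin(55 deg) = 0.8192
R1*R2 = 0.5736 + 0.8192*e12


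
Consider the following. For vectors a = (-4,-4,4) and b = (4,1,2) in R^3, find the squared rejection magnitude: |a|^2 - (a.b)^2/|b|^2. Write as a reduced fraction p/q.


|a|^2 = (-4)^2 + (-4)^2 + 4^2 = 48
|b|^2 = 4^2 + 1^2 + 2^2 = 21
a . b = (-4)*4 + (-4)*1 + 4*2 = -12
(a.b)^2 = (-12)^2 = 144
|rej|^2 = 48 - 144/21
= (1008 - 144)/21
= 864/21
In lowest terms: 288/7


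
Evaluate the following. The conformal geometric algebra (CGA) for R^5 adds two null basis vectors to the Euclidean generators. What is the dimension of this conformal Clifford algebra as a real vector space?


The conformal model of R^5 uses Cl(6,1): the 5 Euclidean generators plus two extra orthogonal generators e+ (e+^2 = +1) and e- (e-^2 = -1), from which the null vectors e0, einf are built.
Number of generators m = 5 + 2 = 7.
dim Cl(p,q) = 2^m = 2^7 = 128


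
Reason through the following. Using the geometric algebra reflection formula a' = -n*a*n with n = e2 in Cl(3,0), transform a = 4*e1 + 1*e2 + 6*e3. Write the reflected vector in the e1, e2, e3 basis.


Reflection formula: a' = -n*a*n, with n = e2 (unit vector, n^2 = 1).
For reflection through hyperplane perp to e2:
The component along e2 flips sign, others stay.
a = (4, 1, 6)
a' = (4, -1, 6)
a' = 4*e1 - 1*e2 + 6*e3


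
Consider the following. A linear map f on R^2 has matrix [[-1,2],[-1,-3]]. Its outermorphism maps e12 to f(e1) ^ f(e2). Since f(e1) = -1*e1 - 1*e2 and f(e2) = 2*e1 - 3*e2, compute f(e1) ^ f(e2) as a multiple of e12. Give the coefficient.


The outermorphism of a linear map f sends e1^e2 to f(e1)^f(e2).
f(e1) = -1*e1 - 1*e2
f(e2) = 2*e1 - 3*e2
f(e1) ^ f(e2) = (-1*e1 - 1*e2) ^ (2*e1 - 3*e2)
= (-1)*(-3)*e12 + (-1)*2*e21
= (3 - (-2))*e12
= 5*e12
Coefficient = 5


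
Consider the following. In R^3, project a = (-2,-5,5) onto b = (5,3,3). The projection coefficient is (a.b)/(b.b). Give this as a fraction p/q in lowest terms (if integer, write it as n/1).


Projection coefficient = (a . b) / (b . b)
a . b = (-2)*5 + (-5)*3 + 5*3
= -10 + (-15) + 15 = -10
b . b = 5^2 + 3^2 + 3^2
= 25 + 9 + 9 = 43
Coefficient = -10/43
In lowest terms: -10/43


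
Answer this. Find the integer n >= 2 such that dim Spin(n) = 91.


dim Spin(n) = dim so(n) = n(n-1)/2.
Solve n(n-1)/2 = 91, i.e. n^2 - n - 182 = 0.
Discriminant = 1 + 8*91 = 729
n = (1 + sqrt(729))/2 = (1 + 27)/2 = 14


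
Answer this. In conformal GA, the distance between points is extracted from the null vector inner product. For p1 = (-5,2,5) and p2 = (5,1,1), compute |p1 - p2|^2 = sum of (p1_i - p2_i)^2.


p1 - p2 = (-10, 1, 4)
|p1 - p2|^2 = (-10)^2 + 1^2 + 4^2
= 100 + 1 + 16
= 117


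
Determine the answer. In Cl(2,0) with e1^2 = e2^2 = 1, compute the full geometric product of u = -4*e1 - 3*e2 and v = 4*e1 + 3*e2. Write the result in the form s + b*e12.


Expand: (-4*e1 - 3*e2)(4*e1 + 3*e2)
= (-4)*4*e1e1 + (-4)*3*e1e2 + (-3)*4*e2e1 + (-3)*3*e2e2
Using e1^2 = e2^2 = 1, e2e1 = -e1e2:
Scalar part s = (-4)*4 + (-3)*3 = -16 + (-9) = -25
Bivector part b = (-4)*3 - (-3)*4 = -12 - (-12) = 0
uv = -25 + 0*e12


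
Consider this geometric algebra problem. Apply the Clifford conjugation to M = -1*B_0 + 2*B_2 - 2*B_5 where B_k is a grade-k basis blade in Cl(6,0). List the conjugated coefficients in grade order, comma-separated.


Clifford conjugate sign for grade k: (-1)^(k(k+1)/2)
Grade 0: (-1)^(0*1/2) = (-1)^0 = 1, coeff -1 -> -1
Grade 2: (-1)^(2*3/2) = (-1)^3 = -1, coeff 2 -> -2
Grade 5: (-1)^(5*6/2) = (-1)^15 = -1, coeff -2 -> 2
Conjugated coefficients: -1, -2, 2


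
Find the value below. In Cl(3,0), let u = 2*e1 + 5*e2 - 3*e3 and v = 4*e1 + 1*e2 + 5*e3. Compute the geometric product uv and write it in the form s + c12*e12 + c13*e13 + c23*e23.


In Cl(3,0): e_i^2 = 1, e_ie_j = -e_je_i for i != j.
Scalar part = u . v = 2*4 + 5*1 + (-3)*5
= 8 + 5 + (-15) = -2
e12 coeff = 2*1 - 5*4 = 2 - 20 = -18
e13 coeff = 2*5 - (-3)*4 = 10 - (-12) = 22
e23 coeff = 5*5 - (-3)*1 = 25 - (-3) = 28
uv = -2 - 18*e12 + 22*e13 + 28*e23


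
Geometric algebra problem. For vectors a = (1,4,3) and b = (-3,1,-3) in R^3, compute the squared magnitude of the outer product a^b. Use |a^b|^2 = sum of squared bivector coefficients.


a wedge b = (a1*b2 - a2*b1)*e12 + (a1*b3 - a3*b1)*e13 + (a2*b3 - a3*b2)*e23
e12 coeff: 1*1 - 4*(-3) = 1 - (-12) = 13
e13 coeff: 1*(-3) - 3*(-3) = -3 - (-9) = 6
e23 coeff: 4*(-3) - 3*1 = -12 - 3 = -15
|a wedge b|^2 = 13^2 + 6^2 + (-15)^2
= 169 + 36 + 225
= 430


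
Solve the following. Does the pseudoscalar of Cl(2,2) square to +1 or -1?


The pseudoscalar I = e1...e_n (product of all n generators) of Cl(p,q) satisfies I^2 = (-1)^(q + n(n-1)/2).
p = 2, q = 2, n = p + q = 4
n(n-1)/2 = 4 * 3 / 2 = 6
Exponent = q + n(n-1)/2 = 2 + 6 = 8
I^2 = (-1)^8 = +1


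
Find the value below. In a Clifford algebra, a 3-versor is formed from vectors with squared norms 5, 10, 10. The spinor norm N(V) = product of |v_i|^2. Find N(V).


Spinor norm N(V) = |v1|^2 * |v2|^2 * ... * |v3|^2
= 5 * 10 * 10
Running product: 5, 50, 500
N(V) = 500


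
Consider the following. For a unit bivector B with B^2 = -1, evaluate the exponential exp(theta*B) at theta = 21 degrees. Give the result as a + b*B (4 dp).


For a unit bivector B with B^2 = -1, the exponential series gives
e^(theta*B) = cos(theta) + sin(theta)*B (the GA analogue of Euler's formula).
theta = 21 degrees = 0.366519 rad
cos(21 deg) = 0.9336
sin(21 deg) = 0.3584
exp(theta*B) = 0.9336 + 0.3584*B


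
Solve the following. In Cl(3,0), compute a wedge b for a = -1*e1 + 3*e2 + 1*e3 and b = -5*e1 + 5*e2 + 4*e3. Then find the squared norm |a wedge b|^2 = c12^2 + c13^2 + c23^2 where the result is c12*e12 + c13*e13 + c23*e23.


a wedge b = (a1*b2 - a2*b1)*e12 + (a1*b3 - a3*b1)*e13 + (a2*b3 - a3*b2)*e23
e12 coeff: (-1)*5 - 3*(-5) = -5 - (-15) = 10
e13 coeff: (-1)*4 - 1*(-5) = -4 - (-5) = 1
e23 coeff: 3*4 - 1*5 = 12 - 5 = 7
|a wedge b|^2 = 10^2 + 1^2 + 7^2
= 100 + 1 + 49
= 150


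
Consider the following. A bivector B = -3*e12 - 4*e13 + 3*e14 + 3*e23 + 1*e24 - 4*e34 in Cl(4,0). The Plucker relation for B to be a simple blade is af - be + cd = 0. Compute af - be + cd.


Plucker relation: af - be + cd
a*f = (-3)*(-4) = 12
b*e = (-4)*1 = -4
c*d = 3*3 = 9
af - be + cd = 12 - (-4) + 9
= 25


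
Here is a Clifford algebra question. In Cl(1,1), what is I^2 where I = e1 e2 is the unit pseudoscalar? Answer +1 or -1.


The pseudoscalar I = e1...e_n (product of all n generators) of Cl(p,q) satisfies I^2 = (-1)^(q + n(n-1)/2).
p = 1, q = 1, n = p + q = 2
n(n-1)/2 = 2 * 1 / 2 = 1
Exponent = q + n(n-1)/2 = 1 + 1 = 2
I^2 = (-1)^2 = +1


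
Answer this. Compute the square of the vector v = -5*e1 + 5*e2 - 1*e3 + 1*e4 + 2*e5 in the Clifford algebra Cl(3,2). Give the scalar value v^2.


v^2 = sum of c_i^2 * e_i^2
Positive signature terms (e_i^2 = +1): (-5)^2 + 5^2 + (-1)^2 = 51
Negative signature terms (e_j^2 = -1): 1^2 + 2^2 = 5
v^2 = 51 - 5 = 46


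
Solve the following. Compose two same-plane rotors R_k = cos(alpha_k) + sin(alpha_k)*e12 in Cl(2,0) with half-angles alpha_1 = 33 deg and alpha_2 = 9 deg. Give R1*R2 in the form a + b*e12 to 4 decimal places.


Same-plane rotors commute and their half-angles add:
R1*R2 = cos(a1 + a2) + sin(a1 + a2)*e12.
a1 + a2 = 33 + 9 = 42 deg
cos(42 deg) = 0.7431
sin(42 deg) = 0.6691
R1*R2 = 0.7431 + 0.6691*e12


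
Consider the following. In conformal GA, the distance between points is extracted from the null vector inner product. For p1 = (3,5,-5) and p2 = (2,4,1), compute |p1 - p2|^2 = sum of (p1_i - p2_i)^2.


p1 - p2 = (1, 1, -6)
|p1 - p2|^2 = 1^2 + 1^2 + (-6)^2
= 1 + 1 + 36
= 38


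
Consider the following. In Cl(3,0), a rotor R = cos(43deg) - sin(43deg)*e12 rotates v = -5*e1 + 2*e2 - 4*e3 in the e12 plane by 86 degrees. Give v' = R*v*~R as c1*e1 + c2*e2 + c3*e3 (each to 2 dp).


Rotor R = cos(43deg) - sin(43deg)*e12
Rotation angle theta = 2 * 43 = 86 degrees in the e12 plane (e1 -> e2).
The component perpendicular to the plane (e3) is invariant: v'_3 = v3 = -4.00
cos(86deg) = 0.0698, sin(86deg) = 0.9976
v'_1 = v1*cos(theta) - v2*sin(theta) = -5*0.0698 - 2*0.9976 = -2.34
v'_2 = v1*sin(theta) + v2*cos(theta) = -5*0.9976 + 2*0.0698 = -4.85
v' = -2.34*e1 - 4.85*e2 - 4.00*e3


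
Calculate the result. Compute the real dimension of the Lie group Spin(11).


Spin(n) double-covers SO(n); both have Lie algebra so(n) of dimension n(n-1)/2.
n = 11
n(n-1) = 11 * 10 = 110
dim Spin(11) = 110/2 = 55


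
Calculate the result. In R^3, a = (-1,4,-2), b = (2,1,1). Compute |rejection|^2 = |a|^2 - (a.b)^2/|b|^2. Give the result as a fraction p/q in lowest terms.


|a|^2 = (-1)^2 + 4^2 + (-2)^2 = 21
|b|^2 = 2^2 + 1^2 + 1^2 = 6
a . b = (-1)*2 + 4*1 + (-2)*1 = 0
(a.b)^2 = 0^2 = 0
|rej|^2 = 21 - 0/6
= (126 - 0)/6
= 126/6
In lowest terms: 21/1


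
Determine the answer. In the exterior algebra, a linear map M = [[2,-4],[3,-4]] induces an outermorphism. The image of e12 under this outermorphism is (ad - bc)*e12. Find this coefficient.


The outermorphism of a linear map f sends e1^e2 to f(e1)^f(e2).
f(e1) = 2*e1 + 3*e2
f(e2) = -4*e1 - 4*e2
f(e1) ^ f(e2) = (2*e1 + 3*e2) ^ (-4*e1 - 4*e2)
= 2*(-4)*e12 + 3*(-4)*e21
= (-8 - (-12))*e12
= 4*e12
Coefficient = 4


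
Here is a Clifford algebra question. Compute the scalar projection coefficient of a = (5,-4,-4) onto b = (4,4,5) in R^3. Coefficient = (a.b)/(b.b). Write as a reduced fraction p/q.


Projection coefficient = (a . b) / (b . b)
a . b = 5*4 + (-4)*4 + (-4)*5
= 20 + (-16) + (-20) = -16
b . b = 4^2 + 4^2 + 5^2
= 16 + 16 + 25 = 57
Coefficient = -16/57
In lowest terms: -16/57


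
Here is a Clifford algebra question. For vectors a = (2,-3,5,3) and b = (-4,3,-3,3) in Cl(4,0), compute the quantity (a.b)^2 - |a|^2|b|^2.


a . b = 2*(-4) + (-3)*3 + 5*(-3) + 3*3
= -8 + (-9) + (-15) + 9 = -23
|a|^2 = 2^2 + (-3)^2 + 5^2 + 3^2 = 47
|b|^2 = (-4)^2 + 3^2 + (-3)^2 + 3^2 = 43
(a.b)^2 = (-23)^2 = 529
|a|^2 * |b|^2 = 47 * 43 = 2021
Result = 529 - 2021 = -1492


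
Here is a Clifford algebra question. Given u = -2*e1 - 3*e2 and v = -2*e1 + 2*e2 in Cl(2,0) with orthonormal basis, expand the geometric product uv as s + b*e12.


Expand: (-2*e1 - 3*e2)(-2*e1 + 2*e2)
= (-2)*(-2)*e1e1 + (-2)*2*e1e2 + (-3)*(-2)*e2e1 + (-3)*2*e2e2
Using e1^2 = e2^2 = 1, e2e1 = -e1e2:
Scalar part s = (-2)*(-2) + (-3)*2 = 4 + (-6) = -2
Bivector part b = (-2)*2 - (-3)*(-2) = -4 - 6 = -10
uv = -2 - 10*e12


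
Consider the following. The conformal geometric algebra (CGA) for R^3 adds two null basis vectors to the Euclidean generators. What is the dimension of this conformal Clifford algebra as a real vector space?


The conformal model of R^3 uses Cl(4,1): the 3 Euclidean generators plus two extra orthogonal generators e+ (e+^2 = +1) and e- (e-^2 = -1), from which the null vectors e0, einf are built.
Number of generators m = 3 + 2 = 5.
dim Cl(p,q) = 2^m = 2^5 = 32


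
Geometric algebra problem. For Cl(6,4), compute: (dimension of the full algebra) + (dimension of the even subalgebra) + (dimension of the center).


n = 6 + 4 = 10
Total dim = 2^10 = 1024
Even subalgebra dim = 2^9 = 512
n is even, so center dim = 1
Sum = 1024 + 512 + 1 = 1537


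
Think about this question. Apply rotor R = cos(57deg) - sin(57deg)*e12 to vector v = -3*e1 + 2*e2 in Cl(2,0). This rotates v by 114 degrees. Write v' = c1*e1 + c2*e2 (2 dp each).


Rotor R = cos(57deg) - sin(57deg)*e12
Rotation angle theta = 2 * 57 = 114 degrees
v' = R*v*~R rotates v by theta.
cos(114deg) = -0.4067, sin(114deg) = 0.9135
v'_1 = -3*cos(114deg) - 2*sin(114deg)
= -3*(-0.4067) - 2*0.9135
= -0.61
v'_2 = -3*sin(114deg) + 2*cos(114deg)
= -3*0.9135 + 2*(-0.4067)
= -3.55
v' = -0.61*e1 - 3.55*e2


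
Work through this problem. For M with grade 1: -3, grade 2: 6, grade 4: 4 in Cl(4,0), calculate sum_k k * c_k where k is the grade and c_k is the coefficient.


Grade-weighted sum = sum of grade_k * coefficient_k
1*(-3) = -3
2*6 = 12
4*4 = 16
Total = -3 + 12 + 16 = 25


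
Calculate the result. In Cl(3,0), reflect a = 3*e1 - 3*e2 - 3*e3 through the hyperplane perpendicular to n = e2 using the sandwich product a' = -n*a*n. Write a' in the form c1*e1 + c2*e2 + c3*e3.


Reflection formula: a' = -n*a*n, with n = e2 (unit vector, n^2 = 1).
For reflection through hyperplane perp to e2:
The component along e2 flips sign, others stay.
a = (3, -3, -3)
a' = (3, 3, -3)
a' = 3*e1 + 3*e2 - 3*e3


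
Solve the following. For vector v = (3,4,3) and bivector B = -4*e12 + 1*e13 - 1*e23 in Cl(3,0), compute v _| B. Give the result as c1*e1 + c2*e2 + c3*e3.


Left contraction v _| B = <vB>_1 (grade-1 part of the geometric product vB).
Using e1_|e12 = e2, e2_|e12 = -e1, e1_|e13 = e3, e3_|e13 = -e1, e2_|e23 = e3, e3_|e23 = -e2:
e1 coeff: -v2*b12 - v3*b13 = -(4)*(-4) - (3)*(1) = 13
e2 coeff: v1*b12 - v3*b23 = (3)*(-4) - (3)*(-1) = -9
e3 coeff: v1*b13 + v2*b23 = (3)*(1) + (4)*(-1) = -1
v _| B = 13*e1 - 9*e2 - 1*e3


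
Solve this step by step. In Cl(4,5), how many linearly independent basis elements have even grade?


Even subalgebra dimension = 2^(n-1)
n = 4 + 5 = 9
2^(9 - 1) = 2^8 = 256
Verification: sum of C(9,k) for even k = 1 + 36 + 126 + 84 + 9 = 256
Result = 256


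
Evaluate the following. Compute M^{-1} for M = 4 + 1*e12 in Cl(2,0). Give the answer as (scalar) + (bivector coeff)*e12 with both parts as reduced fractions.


M = 4 + 1*e12, where e12^2 = -1.
Since M commutes with its reverse ~M = a - b*e12, M * ~M = a^2 - b^2*e12^2 = a^2 + b^2.
So M^{-1} = ~M / (a^2 + b^2) = (a - b*e12)/(a^2 + b^2).
a^2 + b^2 = 16 + 1 = 17
Scalar part = 4/17 = 4/17
Bivector coeff = -1/17 = -1/17
M^{-1} = 4/17 - 1/17*e12


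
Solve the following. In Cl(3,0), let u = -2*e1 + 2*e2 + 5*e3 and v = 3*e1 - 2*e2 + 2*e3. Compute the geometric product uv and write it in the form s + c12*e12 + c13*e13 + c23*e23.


In Cl(3,0): e_i^2 = 1, e_ie_j = -e_je_i for i != j.
Scalar part = u . v = (-2)*3 + 2*(-2) + 5*2
= -6 + (-4) + 10 = 0
e12 coeff = (-2)*(-2) - 2*3 = 4 - 6 = -2
e13 coeff = (-2)*2 - 5*3 = -4 - 15 = -19
e23 coeff = 2*2 - 5*(-2) = 4 - (-10) = 14
uv = 0 - 2*e12 - 19*e13 + 14*e23


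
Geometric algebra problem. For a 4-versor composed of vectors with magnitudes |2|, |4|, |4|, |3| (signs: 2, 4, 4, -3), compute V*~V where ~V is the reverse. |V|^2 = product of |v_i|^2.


Each vector v_i has |v_i|^2 = s_i^2
Squared scales: 2^2 = 4, 4^2 = 16, 4^2 = 16, (-3)^2 = 9
|V|^2 = 4 * 16 * 16 * 9
= 9216


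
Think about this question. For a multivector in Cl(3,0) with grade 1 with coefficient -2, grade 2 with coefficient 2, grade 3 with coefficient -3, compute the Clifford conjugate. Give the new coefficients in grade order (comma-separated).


Clifford conjugate sign for grade k: (-1)^(k(k+1)/2)
Grade 1: (-1)^(1*2/2) = (-1)^1 = -1, coeff -2 -> 2
Grade 2: (-1)^(2*3/2) = (-1)^3 = -1, coeff 2 -> -2
Grade 3: (-1)^(3*4/2) = (-1)^6 = 1, coeff -3 -> -3
Conjugated coefficients: 2, -2, -3


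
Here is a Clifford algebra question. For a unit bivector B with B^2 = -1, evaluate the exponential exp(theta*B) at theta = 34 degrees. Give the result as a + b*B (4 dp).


For a unit bivector B with B^2 = -1, the exponential series gives
e^(theta*B) = cos(theta) + sin(theta)*B (the GA analogue of Euler's formula).
theta = 34 degrees = 0.593412 rad
cos(34 deg) = 0.8290
sin(34 deg) = 0.5592
exp(theta*B) = 0.8290 + 0.5592*B


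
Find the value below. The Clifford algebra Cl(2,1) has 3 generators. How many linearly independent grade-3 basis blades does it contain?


Number of grade-k basis blades in Cl(p,q) with n = p + q is C(n, k).
n = 2 + 1 = 3
C(3, 3) = 3! / (3! * 0!)
= 6 / (6 * 1)
= 1


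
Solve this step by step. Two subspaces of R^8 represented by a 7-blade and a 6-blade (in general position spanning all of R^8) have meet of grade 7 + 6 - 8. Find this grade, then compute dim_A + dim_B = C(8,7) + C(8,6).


Meet grade = grade(A) + grade(B) - n
= 7 + 6 - 8 = 5
C(8,7) = 8
C(8,6) = 28
dim_A + dim_B = 8 + 28 = 36


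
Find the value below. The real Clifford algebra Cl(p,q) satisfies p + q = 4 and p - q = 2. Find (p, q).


We need p + q = 4 and p - q = 2.
Adding: 2p = 4 + 2 = 6, so p = 3.
Then q = 4 - 3 = 1.
(p, q) = (3, 1)


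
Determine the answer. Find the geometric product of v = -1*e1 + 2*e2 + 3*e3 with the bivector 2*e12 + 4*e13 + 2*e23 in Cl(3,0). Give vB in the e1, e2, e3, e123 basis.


vB has grade-1 (vector) and grade-3 (trivector) parts: vB = (v _| B) + (v ^ B).
Vector part <vB>_1:
  e1: -v2*b12 - v3*b13 = -(2)*(2) - (3)*(4) = -16
  e2: v1*b12 - v3*b23 = (-1)*(2) - (3)*(2) = -8
  e3: v1*b13 + v2*b23 = (-1)*(4) + (2)*(2) = 0
Trivector part <vB>_3:
  e123: v1*b23 - v2*b13 + v3*b12 = (-1)*(2) - (2)*(4) + (3)*(2) = -4
vB = -16*e1 - 8*e2 + 0*e3 - 4*e123


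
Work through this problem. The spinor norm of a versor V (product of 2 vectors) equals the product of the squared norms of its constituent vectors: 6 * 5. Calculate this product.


Spinor norm N(V) = |v1|^2 * |v2|^2 * ... * |v2|^2
= 6 * 5
Running product: 6, 30
N(V) = 30


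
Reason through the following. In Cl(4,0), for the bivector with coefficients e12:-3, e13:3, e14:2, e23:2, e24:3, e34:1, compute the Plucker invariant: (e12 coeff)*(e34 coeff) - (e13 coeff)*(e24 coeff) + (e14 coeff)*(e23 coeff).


Plucker relation: af - be + cd
a*f = (-3)*1 = -3
b*e = 3*3 = 9
c*d = 2*2 = 4
af - be + cd = -3 - 9 + 4
= -8


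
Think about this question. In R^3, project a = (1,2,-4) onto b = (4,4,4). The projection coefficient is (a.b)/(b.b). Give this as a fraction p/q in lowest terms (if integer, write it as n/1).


Projection coefficient = (a . b) / (b . b)
a . b = 1*4 + 2*4 + (-4)*4
= 4 + 8 + (-16) = -4
b . b = 4^2 + 4^2 + 4^2
= 16 + 16 + 16 = 48
Coefficient = -4/48
In lowest terms: -1/12


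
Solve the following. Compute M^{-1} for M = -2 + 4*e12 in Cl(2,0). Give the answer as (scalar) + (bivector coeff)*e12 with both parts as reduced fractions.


M = -2 + 4*e12, where e12^2 = -1.
Since M commutes with its reverse ~M = a - b*e12, M * ~M = a^2 - b^2*e12^2 = a^2 + b^2.
So M^{-1} = ~M / (a^2 + b^2) = (a - b*e12)/(a^2 + b^2).
a^2 + b^2 = 4 + 16 = 20
Scalar part = -2/20 = -1/10
Bivector coeff = -4/20 = -1/5
M^{-1} = -1/10 - 1/5*e12


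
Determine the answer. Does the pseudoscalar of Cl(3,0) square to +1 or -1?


The pseudoscalar I = e1...e_n (product of all n generators) of Cl(p,q) satisfies I^2 = (-1)^(q + n(n-1)/2).
p = 3, q = 0, n = p + q = 3
n(n-1)/2 = 3 * 2 / 2 = 3
Exponent = q + n(n-1)/2 = 0 + 3 = 3
I^2 = (-1)^3 = -1


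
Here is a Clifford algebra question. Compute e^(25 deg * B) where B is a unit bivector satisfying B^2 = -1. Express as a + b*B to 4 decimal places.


For a unit bivector B with B^2 = -1, the exponential series gives
e^(theta*B) = cos(theta) + sin(theta)*B (the GA analogue of Euler's formula).
theta = 25 degrees = 0.436332 rad
cos(25 deg) = 0.9063
sin(25 deg) = 0.4226
exp(theta*B) = 0.9063 + 0.4226*B


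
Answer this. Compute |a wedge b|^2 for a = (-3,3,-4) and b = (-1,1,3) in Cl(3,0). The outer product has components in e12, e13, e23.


a wedge b = (a1*b2 - a2*b1)*e12 + (a1*b3 - a3*b1)*e13 + (a2*b3 - a3*b2)*e23
e12 coeff: (-3)*1 - 3*(-1) = -3 - (-3) = 0
e13 coeff: (-3)*3 - (-4)*(-1) = -9 - 4 = -13
e23 coeff: 3*3 - (-4)*1 = 9 - (-4) = 13
|a wedge b|^2 = 0^2 + (-13)^2 + 13^2
= 0 + 169 + 169
= 338


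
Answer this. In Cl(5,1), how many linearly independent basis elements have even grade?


Even subalgebra dimension = 2^(n-1)
n = 5 + 1 = 6
2^(6 - 1) = 2^5 = 32
Verification: sum of C(6,k) for even k = 1 + 15 + 15 + 1 = 32
Result = 32


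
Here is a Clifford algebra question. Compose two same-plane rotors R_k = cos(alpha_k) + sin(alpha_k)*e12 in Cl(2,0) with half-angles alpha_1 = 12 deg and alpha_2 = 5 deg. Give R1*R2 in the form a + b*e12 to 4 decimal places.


Same-plane rotors commute and their half-angles add:
R1*R2 = cos(a1 + a2) + sin(a1 + a2)*e12.
a1 + a2 = 12 + 5 = 17 deg
cos(17 deg) = 0.9563
sin(17 deg) = 0.2924
R1*R2 = 0.9563 + 0.2924*e12


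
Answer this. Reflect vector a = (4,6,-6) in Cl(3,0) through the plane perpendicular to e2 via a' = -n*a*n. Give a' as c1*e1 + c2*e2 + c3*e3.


Reflection formula: a' = -n*a*n, with n = e2 (unit vector, n^2 = 1).
For reflection through hyperplane perp to e2:
The component along e2 flips sign, others stay.
a = (4, 6, -6)
a' = (4, -6, -6)
a' = 4*e1 - 6*e2 - 6*e3


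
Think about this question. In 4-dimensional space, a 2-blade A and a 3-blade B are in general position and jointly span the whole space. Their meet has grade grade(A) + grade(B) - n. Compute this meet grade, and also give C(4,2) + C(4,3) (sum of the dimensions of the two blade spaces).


Meet grade = grade(A) + grade(B) - n
= 2 + 3 - 4 = 1
C(4,2) = 6
C(4,3) = 4
dim_A + dim_B = 6 + 4 = 10


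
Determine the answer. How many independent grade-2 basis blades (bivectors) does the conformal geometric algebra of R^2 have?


The conformal model of R^2 uses Cl(3,1) with m = 2 + 2 = 4 generators.
Number of grade-2 blades = C(m, 2) = C(4, 2)
= 4*3/2 = 6


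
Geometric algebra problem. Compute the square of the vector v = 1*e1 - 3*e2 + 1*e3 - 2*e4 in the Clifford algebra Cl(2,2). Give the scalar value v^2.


v^2 = sum of c_i^2 * e_i^2
Positive signature terms (e_i^2 = +1): 1^2 + (-3)^2 = 10
Negative signature terms (e_j^2 = -1): 1^2 + (-2)^2 = 5
v^2 = 10 - 5 = 5


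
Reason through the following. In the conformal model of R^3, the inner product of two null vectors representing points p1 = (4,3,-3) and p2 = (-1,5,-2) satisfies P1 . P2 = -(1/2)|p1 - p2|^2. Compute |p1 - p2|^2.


p1 - p2 = (5, -2, -1)
|p1 - p2|^2 = 5^2 + (-2)^2 + (-1)^2
= 25 + 4 + 1
= 30


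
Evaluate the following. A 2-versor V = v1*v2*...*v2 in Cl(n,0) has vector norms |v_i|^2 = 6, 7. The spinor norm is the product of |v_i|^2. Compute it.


Spinor norm N(V) = |v1|^2 * |v2|^2 * ... * |v2|^2
= 6 * 7
Running product: 6, 42
N(V) = 42


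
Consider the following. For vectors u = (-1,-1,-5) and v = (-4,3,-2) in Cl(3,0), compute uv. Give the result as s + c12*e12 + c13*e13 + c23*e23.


In Cl(3,0): e_i^2 = 1, e_ie_j = -e_je_i for i != j.
Scalar part = u . v = (-1)*(-4) + (-1)*3 + (-5)*(-2)
= 4 + (-3) + 10 = 11
e12 coeff = (-1)*3 - (-1)*(-4) = -3 - 4 = -7
e13 coeff = (-1)*(-2) - (-5)*(-4) = 2 - 20 = -18
e23 coeff = (-1)*(-2) - (-5)*3 = 2 - (-15) = 17
uv = 11 - 7*e12 - 18*e13 + 17*e23


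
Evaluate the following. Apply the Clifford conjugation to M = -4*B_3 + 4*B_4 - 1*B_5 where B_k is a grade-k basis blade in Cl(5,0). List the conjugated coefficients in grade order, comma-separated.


Clifford conjugate sign for grade k: (-1)^(k(k+1)/2)
Grade 3: (-1)^(3*4/2) = (-1)^6 = 1, coeff -4 -> -4
Grade 4: (-1)^(4*5/2) = (-1)^10 = 1, coeff 4 -> 4
Grade 5: (-1)^(5*6/2) = (-1)^15 = -1, coeff -1 -> 1
Conjugated coefficients: -4, 4, 1


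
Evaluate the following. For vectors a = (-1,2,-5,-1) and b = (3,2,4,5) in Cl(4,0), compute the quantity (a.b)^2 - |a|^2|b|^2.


a . b = (-1)*3 + 2*2 + (-5)*4 + (-1)*5
= -3 + 4 + (-20) + (-5) = -24
|a|^2 = (-1)^2 + 2^2 + (-5)^2 + (-1)^2 = 31
|b|^2 = 3^2 + 2^2 + 4^2 + 5^2 = 54
(a.b)^2 = (-24)^2 = 576
|a|^2 * |b|^2 = 31 * 54 = 1674
Result = 576 - 1674 = -1098


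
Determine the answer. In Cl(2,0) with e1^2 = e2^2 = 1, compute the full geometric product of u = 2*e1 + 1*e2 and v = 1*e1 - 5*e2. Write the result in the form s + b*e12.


Expand: (2*e1 + 1*e2)(1*e1 - 5*e2)
= 2*1*e1e1 + 2*(-5)*e1e2 + 1*1*e2e1 + 1*(-5)*e2e2
Using e1^2 = e2^2 = 1, e2e1 = -e1e2:
Scalar part s = 2*1 + 1*(-5) = 2 + (-5) = -3
Bivector part b = 2*(-5) - 1*1 = -10 - 1 = -11
uv = -3 - 11*e12


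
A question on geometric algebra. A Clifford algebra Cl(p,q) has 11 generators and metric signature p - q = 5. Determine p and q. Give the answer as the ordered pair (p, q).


We need p + q = 11 and p - q = 5.
Adding: 2p = 11 + 5 = 16, so p = 8.
Then q = 11 - 8 = 3.
(p, q) = (8, 3)


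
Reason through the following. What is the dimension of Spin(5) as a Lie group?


Spin(n) double-covers SO(n); both have Lie algebra so(n) of dimension n(n-1)/2.
n = 5
n(n-1) = 5 * 4 = 20
dim Spin(5) = 20/2 = 10


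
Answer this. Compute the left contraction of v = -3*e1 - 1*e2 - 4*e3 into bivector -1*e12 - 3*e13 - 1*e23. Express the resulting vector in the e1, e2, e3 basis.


Left contraction v _| B = <vB>_1 (grade-1 part of the geometric product vB).
Using e1_|e12 = e2, e2_|e12 = -e1, e1_|e13 = e3, e3_|e13 = -e1, e2_|e23 = e3, e3_|e23 = -e2:
e1 coeff: -v2*b12 - v3*b13 = -(-1)*(-1) - (-4)*(-3) = -13
e2 coeff: v1*b12 - v3*b23 = (-3)*(-1) - (-4)*(-1) = -1
e3 coeff: v1*b13 + v2*b23 = (-3)*(-3) + (-1)*(-1) = 10
v _| B = -13*e1 - 1*e2 + 10*e3


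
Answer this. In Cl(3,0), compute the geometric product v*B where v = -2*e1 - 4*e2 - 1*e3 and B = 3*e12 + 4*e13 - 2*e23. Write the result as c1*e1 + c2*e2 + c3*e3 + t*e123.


vB has grade-1 (vector) and grade-3 (trivector) parts: vB = (v _| B) + (v ^ B).
Vector part <vB>_1:
  e1: -v2*b12 - v3*b13 = -(-4)*(3) - (-1)*(4) = 16
  e2: v1*b12 - v3*b23 = (-2)*(3) - (-1)*(-2) = -8
  e3: v1*b13 + v2*b23 = (-2)*(4) + (-4)*(-2) = 0
Trivector part <vB>_3:
  e123: v1*b23 - v2*b13 + v3*b12 = (-2)*(-2) - (-4)*(4) + (-1)*(3) = 17
vB = 16*e1 - 8*e2 + 0*e3 + 17*e123


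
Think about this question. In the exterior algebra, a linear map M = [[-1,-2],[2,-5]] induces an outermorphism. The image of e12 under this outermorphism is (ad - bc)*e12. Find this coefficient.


The outermorphism of a linear map f sends e1^e2 to f(e1)^f(e2).
f(e1) = -1*e1 + 2*e2
f(e2) = -2*e1 - 5*e2
f(e1) ^ f(e2) = (-1*e1 + 2*e2) ^ (-2*e1 - 5*e2)
= (-1)*(-5)*e12 + 2*(-2)*e21
= (5 - (-4))*e12
= 9*e12
Coefficient = 9


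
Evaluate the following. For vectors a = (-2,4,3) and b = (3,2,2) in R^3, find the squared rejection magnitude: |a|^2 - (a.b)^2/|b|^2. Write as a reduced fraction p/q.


|a|^2 = (-2)^2 + 4^2 + 3^2 = 29
|b|^2 = 3^2 + 2^2 + 2^2 = 17
a . b = (-2)*3 + 4*2 + 3*2 = 8
(a.b)^2 = 8^2 = 64
|rej|^2 = 29 - 64/17
= (493 - 64)/17
= 429/17
In lowest terms: 429/17


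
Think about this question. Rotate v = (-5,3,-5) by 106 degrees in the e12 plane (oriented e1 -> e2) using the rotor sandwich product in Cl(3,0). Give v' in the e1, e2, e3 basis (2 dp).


Rotor R = cos(53deg) - sin(53deg)*e12
Rotation angle theta = 2 * 53 = 106 degrees in the e12 plane (e1 -> e2).
The component perpendicular to the plane (e3) is invariant: v'_3 = v3 = -5.00
cos(106deg) = -0.2756, sin(106deg) = 0.9613
v'_1 = v1*cos(theta) - v2*sin(theta) = -5*(-0.2756) - 3*0.9613 = -1.51
v'_2 = v1*sin(theta) + v2*cos(theta) = -5*0.9613 + 3*(-0.2756) = -5.63
v' = -1.51*e1 - 5.63*e2 - 5.00*e3


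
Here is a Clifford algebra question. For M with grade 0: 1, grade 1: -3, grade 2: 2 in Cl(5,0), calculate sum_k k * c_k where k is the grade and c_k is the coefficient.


Grade-weighted sum = sum of grade_k * coefficient_k
0*1 = 0
1*(-3) = -3
2*2 = 4
Total = 0 + (-3) + 4 = 1


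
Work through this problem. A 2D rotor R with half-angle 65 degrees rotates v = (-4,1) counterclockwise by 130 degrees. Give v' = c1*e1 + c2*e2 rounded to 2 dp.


Rotor R = cos(65deg) - sin(65deg)*e12
Rotation angle theta = 2 * 65 = 130 degrees
v' = R*v*~R rotates v by theta.
cos(130deg) = -0.6428, sin(130deg) = 0.7660
v'_1 = -4*cos(130deg) - 1*sin(130deg)
= -4*(-0.6428) - 1*0.7660
= 1.81
v'_2 = -4*sin(130deg) + 1*cos(130deg)
= -4*0.7660 + 1*(-0.6428)
= -3.71
v' = 1.81*e1 - 3.71*e2


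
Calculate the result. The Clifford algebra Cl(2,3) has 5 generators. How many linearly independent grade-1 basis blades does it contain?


Number of grade-k basis blades in Cl(p,q) with n = p + q is C(n, k).
n = 2 + 3 = 5
C(5, 1) = 5! / (1! * 4!)
= 120 / (1 * 24)
= 5


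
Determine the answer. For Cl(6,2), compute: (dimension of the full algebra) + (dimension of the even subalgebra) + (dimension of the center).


n = 6 + 2 = 8
Total dim = 2^8 = 256
Even subalgebra dim = 2^7 = 128
n is even, so center dim = 1
Sum = 256 + 128 + 1 = 385


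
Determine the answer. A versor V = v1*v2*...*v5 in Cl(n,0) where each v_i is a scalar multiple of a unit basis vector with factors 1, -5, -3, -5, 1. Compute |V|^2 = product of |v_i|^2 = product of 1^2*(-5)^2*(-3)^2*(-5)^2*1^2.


Each vector v_i has |v_i|^2 = s_i^2
Squared scales: 1^2 = 1, (-5)^2 = 25, (-3)^2 = 9, (-5)^2 = 25, 1^2 = 1
|V|^2 = 1 * 25 * 9 * 25 * 1
= 5625


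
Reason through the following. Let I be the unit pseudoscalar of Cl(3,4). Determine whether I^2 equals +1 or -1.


The pseudoscalar I = e1...e_n (product of all n generators) of Cl(p,q) satisfies I^2 = (-1)^(q + n(n-1)/2).
p = 3, q = 4, n = p + q = 7
n(n-1)/2 = 7 * 6 / 2 = 21
Exponent = q + n(n-1)/2 = 4 + 21 = 25
I^2 = (-1)^25 = -1


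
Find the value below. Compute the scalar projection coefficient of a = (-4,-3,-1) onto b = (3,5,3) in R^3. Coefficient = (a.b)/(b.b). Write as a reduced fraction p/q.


Projection coefficient = (a . b) / (b . b)
a . b = (-4)*3 + (-3)*5 + (-1)*3
= -12 + (-15) + (-3) = -30
b . b = 3^2 + 5^2 + 3^2
= 9 + 25 + 9 = 43
Coefficient = -30/43
In lowest terms: -30/43


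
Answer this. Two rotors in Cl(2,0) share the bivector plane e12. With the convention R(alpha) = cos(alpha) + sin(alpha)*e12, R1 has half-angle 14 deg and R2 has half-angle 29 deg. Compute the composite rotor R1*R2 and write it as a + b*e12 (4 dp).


Same-plane rotors commute and their half-angles add:
R1*R2 = cos(a1 + a2) + sin(a1 + a2)*e12.
a1 + a2 = 14 + 29 = 43 deg
cos(43 deg) = 0.7314
sin(43 deg) = 0.6820
R1*R2 = 0.7314 + 0.6820*e12


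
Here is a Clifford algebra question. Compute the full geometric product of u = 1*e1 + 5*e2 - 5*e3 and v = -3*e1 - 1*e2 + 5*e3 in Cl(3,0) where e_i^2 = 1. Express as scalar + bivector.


In Cl(3,0): e_i^2 = 1, e_ie_j = -e_je_i for i != j.
Scalar part = u . v = 1*(-3) + 5*(-1) + (-5)*5
= -3 + (-5) + (-25) = -33
e12 coeff = 1*(-1) - 5*(-3) = -1 - (-15) = 14
e13 coeff = 1*5 - (-5)*(-3) = 5 - 15 = -10
e23 coeff = 5*5 - (-5)*(-1) = 25 - 5 = 20
uv = -33 + 14*e12 - 10*e13 + 20*e23


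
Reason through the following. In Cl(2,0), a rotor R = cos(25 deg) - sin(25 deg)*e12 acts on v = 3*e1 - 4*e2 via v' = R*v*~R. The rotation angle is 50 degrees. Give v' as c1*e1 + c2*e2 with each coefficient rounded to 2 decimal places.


Rotor R = cos(25deg) - sin(25deg)*e12
Rotation angle theta = 2 * 25 = 50 degrees
v' = R*v*~R rotates v by theta.
cos(50deg) = 0.6428, sin(50deg) = 0.7660
v'_1 = 3*cos(50deg) - (-4)*sin(50deg)
= 3*0.6428 - (-4)*0.7660
= 4.99
v'_2 = 3*sin(50deg) + (-4)*cos(50deg)
= 3*0.7660 + (-4)*0.6428
= -0.27
v' = 4.99*e1 - 0.27*e2


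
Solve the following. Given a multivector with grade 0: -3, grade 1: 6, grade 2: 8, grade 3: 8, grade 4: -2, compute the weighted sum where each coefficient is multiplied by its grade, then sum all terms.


Grade-weighted sum = sum of grade_k * coefficient_k
0*(-3) = 0
1*6 = 6
2*8 = 16
3*8 = 24
4*(-2) = -8
Total = 0 + 6 + 16 + 24 + (-8) = 38


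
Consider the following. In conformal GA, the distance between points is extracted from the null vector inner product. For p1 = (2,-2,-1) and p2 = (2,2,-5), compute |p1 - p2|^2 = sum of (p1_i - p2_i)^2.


p1 - p2 = (0, -4, 4)
|p1 - p2|^2 = 0^2 + (-4)^2 + 4^2
= 0 + 16 + 16
= 32


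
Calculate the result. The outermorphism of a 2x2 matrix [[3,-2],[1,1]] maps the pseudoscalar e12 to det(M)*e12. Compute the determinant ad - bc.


The outermorphism of a linear map f sends e1^e2 to f(e1)^f(e2).
f(e1) = 3*e1 + 1*e2
f(e2) = -2*e1 + 1*e2
f(e1) ^ f(e2) = (3*e1 + 1*e2) ^ (-2*e1 + 1*e2)
= 3*1*e12 + 1*(-2)*e21
= (3 - (-2))*e12
= 5*e12
Coefficient = 5


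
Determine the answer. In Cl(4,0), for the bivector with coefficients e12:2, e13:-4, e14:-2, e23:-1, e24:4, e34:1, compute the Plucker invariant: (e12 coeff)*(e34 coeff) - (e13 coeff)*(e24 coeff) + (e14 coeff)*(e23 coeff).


Plucker relation: af - be + cd
a*f = 2*1 = 2
b*e = (-4)*4 = -16
c*d = (-2)*(-1) = 2
af - be + cd = 2 - (-16) + 2
= 20


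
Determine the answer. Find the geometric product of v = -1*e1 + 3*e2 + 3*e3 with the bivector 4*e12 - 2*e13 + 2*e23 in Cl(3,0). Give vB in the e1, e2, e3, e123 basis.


vB has grade-1 (vector) and grade-3 (trivector) parts: vB = (v _| B) + (v ^ B).
Vector part <vB>_1:
  e1: -v2*b12 - v3*b13 = -(3)*(4) - (3)*(-2) = -6
  e2: v1*b12 - v3*b23 = (-1)*(4) - (3)*(2) = -10
  e3: v1*b13 + v2*b23 = (-1)*(-2) + (3)*(2) = 8
Trivector part <vB>_3:
  e123: v1*b23 - v2*b13 + v3*b12 = (-1)*(2) - (3)*(-2) + (3)*(4) = 16
vB = -6*e1 - 10*e2 + 8*e3 + 16*e123


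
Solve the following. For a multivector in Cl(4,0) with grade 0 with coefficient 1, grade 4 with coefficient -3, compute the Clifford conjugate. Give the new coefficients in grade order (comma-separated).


Clifford conjugate sign for grade k: (-1)^(k(k+1)/2)
Grade 0: (-1)^(0*1/2) = (-1)^0 = 1, coeff 1 -> 1
Grade 4: (-1)^(4*5/2) = (-1)^10 = 1, coeff -3 -> -3
Conjugated coefficients: 1, -3


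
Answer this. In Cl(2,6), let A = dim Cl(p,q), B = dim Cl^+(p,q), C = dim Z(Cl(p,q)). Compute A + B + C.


n = 2 + 6 = 8
Total dim = 2^8 = 256
Even subalgebra dim = 2^7 = 128
n is even, so center dim = 1
Sum = 256 + 128 + 1 = 385


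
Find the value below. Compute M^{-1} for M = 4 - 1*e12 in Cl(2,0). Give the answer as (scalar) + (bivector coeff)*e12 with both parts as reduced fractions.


M = 4 - 1*e12, where e12^2 = -1.
Since M commutes with its reverse ~M = a - b*e12, M * ~M = a^2 - b^2*e12^2 = a^2 + b^2.
So M^{-1} = ~M / (a^2 + b^2) = (a - b*e12)/(a^2 + b^2).
a^2 + b^2 = 16 + 1 = 17
Scalar part = 4/17 = 4/17
Bivector coeff = 1/17 = 1/17
M^{-1} = 4/17 + 1/17*e12


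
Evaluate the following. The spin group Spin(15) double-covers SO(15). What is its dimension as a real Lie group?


Spin(n) double-covers SO(n); both have Lie algebra so(n) of dimension n(n-1)/2.
n = 15
n(n-1) = 15 * 14 = 210
dim Spin(15) = 210/2 = 105


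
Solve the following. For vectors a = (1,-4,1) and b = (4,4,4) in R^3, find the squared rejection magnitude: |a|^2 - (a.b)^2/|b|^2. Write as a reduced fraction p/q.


|a|^2 = 1^2 + (-4)^2 + 1^2 = 18
|b|^2 = 4^2 + 4^2 + 4^2 = 48
a . b = 1*4 + (-4)*4 + 1*4 = -8
(a.b)^2 = (-8)^2 = 64
|rej|^2 = 18 - 64/48
= (864 - 64)/48
= 800/48
In lowest terms: 50/3


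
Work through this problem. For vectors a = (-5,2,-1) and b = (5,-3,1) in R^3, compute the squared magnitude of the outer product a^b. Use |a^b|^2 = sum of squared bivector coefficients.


a wedge b = (a1*b2 - a2*b1)*e12 + (a1*b3 - a3*b1)*e13 + (a2*b3 - a3*b2)*e23
e12 coeff: (-5)*(-3) - 2*5 = 15 - 10 = 5
e13 coeff: (-5)*1 - (-1)*5 = -5 - (-5) = 0
e23 coeff: 2*1 - (-1)*(-3) = 2 - 3 = -1
|a wedge b|^2 = 5^2 + 0^2 + (-1)^2
= 25 + 0 + 1
= 26


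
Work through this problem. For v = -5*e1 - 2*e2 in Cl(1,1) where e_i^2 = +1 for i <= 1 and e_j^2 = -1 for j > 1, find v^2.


v^2 = sum of c_i^2 * e_i^2
Positive signature terms (e_i^2 = +1): (-5)^2 = 25
Negative signature terms (e_j^2 = -1): (-2)^2 = 4
v^2 = 25 - 4 = 21


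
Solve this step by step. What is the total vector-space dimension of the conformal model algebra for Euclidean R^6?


The conformal model of R^6 uses Cl(7,1): the 6 Euclidean generators plus two extra orthogonal generators e+ (e+^2 = +1) and e- (e-^2 = -1), from which the null vectors e0, einf are built.
Number of generators m = 6 + 2 = 8.
dim Cl(p,q) = 2^m = 2^8 = 256


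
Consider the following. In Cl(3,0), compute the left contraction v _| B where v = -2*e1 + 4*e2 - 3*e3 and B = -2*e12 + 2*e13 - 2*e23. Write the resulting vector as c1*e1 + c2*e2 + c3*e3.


Left contraction v _| B = <vB>_1 (grade-1 part of the geometric product vB).
Using e1_|e12 = e2, e2_|e12 = -e1, e1_|e13 = e3, e3_|e13 = -e1, e2_|e23 = e3, e3_|e23 = -e2:
e1 coeff: -v2*b12 - v3*b13 = -(4)*(-2) - (-3)*(2) = 14
e2 coeff: v1*b12 - v3*b23 = (-2)*(-2) - (-3)*(-2) = -2
e3 coeff: v1*b13 + v2*b23 = (-2)*(2) + (4)*(-2) = -12
v _| B = 14*e1 - 2*e2 - 12*e3


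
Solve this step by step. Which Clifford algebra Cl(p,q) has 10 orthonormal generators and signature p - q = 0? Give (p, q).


We need p + q = 10 and p - q = 0.
Adding: 2p = 10 + 0 = 10, so p = 5.
Then q = 10 - 5 = 5.
(p, q) = (5, 5)


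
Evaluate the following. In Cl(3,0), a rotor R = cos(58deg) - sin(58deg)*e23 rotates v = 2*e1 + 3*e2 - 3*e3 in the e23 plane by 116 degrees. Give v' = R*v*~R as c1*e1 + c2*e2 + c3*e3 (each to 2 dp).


Rotor R = cos(58deg) - sin(58deg)*e23
Rotation angle theta = 2 * 58 = 116 degrees in the e23 plane (e2 -> e3).
The component perpendicular to the plane (e1) is invariant: v'_1 = v1 = 2.00
cos(116deg) = -0.4384, sin(116deg) = 0.8988
v'_2 = v2*cos(theta) - v3*sin(theta) = 3*(-0.4384) - (-3)*0.8988 = 1.38
v'_3 = v2*sin(theta) + v3*cos(theta) = 3*0.8988 + (-3)*(-0.4384) = 4.01
v' = 2.00*e1 + 1.38*e2 + 4.01*e3


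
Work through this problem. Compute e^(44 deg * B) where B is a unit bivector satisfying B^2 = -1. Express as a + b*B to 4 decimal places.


For a unit bivector B with B^2 = -1, the exponential series gives
e^(theta*B) = cos(theta) + sin(theta)*B (the GA analogue of Euler's formula).
theta = 44 degrees = 0.767945 rad
cos(44 deg) = 0.7193
sin(44 deg) = 0.6947
exp(theta*B) = 0.7193 + 0.6947*B


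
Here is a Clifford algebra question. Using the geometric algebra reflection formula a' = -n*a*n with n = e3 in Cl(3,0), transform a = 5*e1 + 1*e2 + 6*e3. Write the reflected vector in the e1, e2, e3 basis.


Reflection formula: a' = -n*a*n, with n = e3 (unit vector, n^2 = 1).
For reflection through hyperplane perp to e3:
The component along e3 flips sign, others stay.
a = (5, 1, 6)
a' = (5, 1, -6)
a' = 5*e1 + 1*e2 - 6*e3


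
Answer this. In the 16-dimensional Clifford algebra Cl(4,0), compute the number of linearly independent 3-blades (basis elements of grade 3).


Number of grade-k basis blades in Cl(p,q) with n = p + q is C(n, k).
n = 4 + 0 = 4
C(4, 3) = 4! / (3! * 1!)
= 24 / (6 * 1)
= 4
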